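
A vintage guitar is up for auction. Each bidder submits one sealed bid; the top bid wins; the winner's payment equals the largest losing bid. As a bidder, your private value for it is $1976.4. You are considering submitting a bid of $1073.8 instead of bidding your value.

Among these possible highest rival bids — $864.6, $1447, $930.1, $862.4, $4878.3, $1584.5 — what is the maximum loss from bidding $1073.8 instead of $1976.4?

$529.4

$864.6: same outcome either way → loss $0.
$1447: truthful gives $529.4, deviation gives $0 → loss $529.4.
$930.1: same outcome either way → loss $0.
$862.4: same outcome either way → loss $0.
$4878.3: same outcome either way → loss $0.
$1584.5: truthful gives $391.9, deviation gives $0 → loss $391.9.
Maximum loss: $529.4.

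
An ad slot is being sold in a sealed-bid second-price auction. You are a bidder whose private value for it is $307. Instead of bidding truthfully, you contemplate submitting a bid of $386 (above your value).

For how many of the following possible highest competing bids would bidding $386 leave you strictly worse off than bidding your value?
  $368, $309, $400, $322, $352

4

The deviation hurts exactly when the highest competing bid lies strictly between $307 and $386 — overbidding then wins at a price above your value.
$368: inside the interval → strictly worse (loss $61).
$309: inside the interval → strictly worse (loss $2).
$400: above both → same outcome either way.
$322: inside the interval → strictly worse (loss $15).
$352: inside the interval → strictly worse (loss $45).
Count: 4.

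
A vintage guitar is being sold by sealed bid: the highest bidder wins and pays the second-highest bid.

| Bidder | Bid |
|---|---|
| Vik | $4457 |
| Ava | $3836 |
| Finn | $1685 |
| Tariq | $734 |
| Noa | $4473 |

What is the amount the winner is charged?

Highest bid: Noa at $4473, so Noa wins.
Second-highest bid: Vik at $4457 — that is the price the winner pays.

$4457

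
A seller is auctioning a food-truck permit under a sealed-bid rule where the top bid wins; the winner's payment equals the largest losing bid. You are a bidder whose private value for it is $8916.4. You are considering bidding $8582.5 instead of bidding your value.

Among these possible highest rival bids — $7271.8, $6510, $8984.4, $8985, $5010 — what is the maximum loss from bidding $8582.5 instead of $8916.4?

$0

$7271.8: same outcome either way → loss $0.
$6510: same outcome either way → loss $0.
$8984.4: same outcome either way → loss $0.
$8985: same outcome either way → loss $0.
$5010: same outcome either way → loss $0.
Maximum loss: $0.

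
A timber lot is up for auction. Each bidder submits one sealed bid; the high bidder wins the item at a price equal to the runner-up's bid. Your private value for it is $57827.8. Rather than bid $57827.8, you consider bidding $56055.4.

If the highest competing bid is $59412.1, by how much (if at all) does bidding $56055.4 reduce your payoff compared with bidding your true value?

Bidding your value $57827.8: you lose (since $57827.8 < $59412.1). Payoff $0.
Bidding $56055.4: you lose. Payoff $0.
Difference = $0 − $0 = $0; both bids lead to the same outcome because the competing bid is above both your value and your alternative bid.

$0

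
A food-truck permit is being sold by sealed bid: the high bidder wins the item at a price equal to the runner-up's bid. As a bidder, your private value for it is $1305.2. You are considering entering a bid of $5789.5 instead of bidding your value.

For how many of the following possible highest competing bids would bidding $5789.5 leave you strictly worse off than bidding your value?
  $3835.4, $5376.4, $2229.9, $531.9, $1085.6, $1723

4

The deviation hurts exactly when the highest competing bid lies strictly between $1305.2 and $5789.5 — overbidding then wins at a price above your value.
$3835.4: inside the interval → strictly worse (loss $2530.2).
$5376.4: inside the interval → strictly worse (loss $4071.2).
$2229.9: inside the interval → strictly worse (loss $924.7).
$531.9: below both → same outcome either way.
$1085.6: below both → same outcome either way.
$1723: inside the interval → strictly worse (loss $417.8).
Count: 4.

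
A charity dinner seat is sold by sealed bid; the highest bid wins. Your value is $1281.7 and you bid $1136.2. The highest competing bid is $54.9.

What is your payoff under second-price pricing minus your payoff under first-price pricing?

You have the highest bid, so you win under either rule.
Second-price: pay $54.9 → payoff $1226.8.
First-price: pay your own bid $1136.2 → payoff $145.5.
Difference = $1226.8 − ($145.5) = $1081.3.

$1081.3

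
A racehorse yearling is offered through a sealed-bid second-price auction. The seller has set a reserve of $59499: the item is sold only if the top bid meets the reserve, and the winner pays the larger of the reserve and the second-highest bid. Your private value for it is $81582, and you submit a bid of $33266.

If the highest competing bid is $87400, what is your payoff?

Your bid $33266 is below the highest competing bid $87400, so you lose. Payoff $0.

$0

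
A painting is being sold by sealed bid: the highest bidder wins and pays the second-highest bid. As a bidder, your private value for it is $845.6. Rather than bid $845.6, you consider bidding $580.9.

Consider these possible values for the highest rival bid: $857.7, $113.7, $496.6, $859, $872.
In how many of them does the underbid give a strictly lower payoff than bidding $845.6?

The deviation hurts exactly when the highest competing bid lies strictly between $580.9 and $845.6 — underbidding then forfeits a profitable win.
$857.7: above both → same outcome either way.
$113.7: below both → same outcome either way.
$496.6: below both → same outcome either way.
$859: above both → same outcome either way.
$872: above both → same outcome either way.
Count: 0.

0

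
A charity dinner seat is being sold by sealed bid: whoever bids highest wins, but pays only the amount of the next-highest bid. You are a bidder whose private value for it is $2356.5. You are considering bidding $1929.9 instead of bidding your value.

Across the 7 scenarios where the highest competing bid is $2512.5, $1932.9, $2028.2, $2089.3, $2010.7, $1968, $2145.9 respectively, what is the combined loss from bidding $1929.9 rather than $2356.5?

$1964

The deviation costs you only when the competing bid falls strictly between $1929.9 and $2356.5; elsewhere both bids give the same outcome.
$2512.5: outcomes coincide → loss $0.
$1932.9: truthful payoff $423.6, deviation payoff $0 → loss $423.6.
$2028.2: truthful payoff $328.3, deviation payoff $0 → loss $328.3.
$2089.3: truthful payoff $267.2, deviation payoff $0 → loss $267.2.
$2010.7: truthful payoff $345.8, deviation payoff $0 → loss $345.8.
$1968: truthful payoff $388.5, deviation payoff $0 → loss $388.5.
$2145.9: truthful payoff $210.6, deviation payoff $0 → loss $210.6.
Total loss = $423.6 + $328.3 + $267.2 + $345.8 + $388.5 + $210.6 = $1964.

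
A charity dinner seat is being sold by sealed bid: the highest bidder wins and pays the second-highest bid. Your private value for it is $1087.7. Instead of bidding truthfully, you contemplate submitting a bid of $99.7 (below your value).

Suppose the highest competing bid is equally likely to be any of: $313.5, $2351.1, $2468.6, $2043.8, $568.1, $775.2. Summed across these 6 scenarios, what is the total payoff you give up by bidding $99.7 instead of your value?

The deviation costs you only when the competing bid falls strictly between $99.7 and $1087.7; elsewhere both bids give the same outcome.
$313.5: truthful payoff $774.2, deviation payoff $0 → loss $774.2.
$2351.1: outcomes coincide → loss $0.
$2468.6: outcomes coincide → loss $0.
$2043.8: outcomes coincide → loss $0.
$568.1: truthful payoff $519.6, deviation payoff $0 → loss $519.6.
$775.2: truthful payoff $312.5, deviation payoff $0 → loss $312.5.
Total loss = $774.2 + $519.6 + $312.5 = $1606.3.

$1606.3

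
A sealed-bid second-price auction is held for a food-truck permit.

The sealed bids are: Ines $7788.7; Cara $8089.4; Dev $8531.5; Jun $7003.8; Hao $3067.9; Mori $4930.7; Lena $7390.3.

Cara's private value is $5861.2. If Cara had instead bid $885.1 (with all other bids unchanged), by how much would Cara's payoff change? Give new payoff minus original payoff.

$0

The highest bid among the other bidders is $8531.5; Cara's bid doesn't change that.
Original bid $8089.4: Cara is not highest (top rival bid is $8531.5); payoff $0.
Alternative bid $885.1: Cara is not highest (top rival bid is $8531.5); payoff $0.
Change in payoff = $0 − ($0) = $0.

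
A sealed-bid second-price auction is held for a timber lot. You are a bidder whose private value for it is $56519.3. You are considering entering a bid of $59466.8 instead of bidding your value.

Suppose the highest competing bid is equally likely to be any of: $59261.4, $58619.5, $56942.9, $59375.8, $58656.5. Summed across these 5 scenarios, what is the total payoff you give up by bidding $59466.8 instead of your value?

$10259.6

The deviation costs you only when the competing bid falls strictly between $56519.3 and $59466.8; elsewhere both bids give the same outcome.
$59261.4: truthful payoff $0, deviation payoff −$2742.1 → loss $2742.1.
$58619.5: truthful payoff $0, deviation payoff −$2100.2 → loss $2100.2.
$56942.9: truthful payoff $0, deviation payoff −$423.6 → loss $423.6.
$59375.8: truthful payoff $0, deviation payoff −$2856.5 → loss $2856.5.
$58656.5: truthful payoff $0, deviation payoff −$2137.2 → loss $2137.2.
Total loss = $2742.1 + $2100.2 + $423.6 + $2856.5 + $2137.2 = $10259.6.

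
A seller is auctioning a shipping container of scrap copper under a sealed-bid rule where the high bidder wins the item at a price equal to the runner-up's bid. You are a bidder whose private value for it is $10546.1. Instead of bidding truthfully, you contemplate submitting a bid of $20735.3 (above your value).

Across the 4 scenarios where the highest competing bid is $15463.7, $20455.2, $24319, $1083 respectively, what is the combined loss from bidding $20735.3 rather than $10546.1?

$14826.7

The deviation costs you only when the competing bid falls strictly between $10546.1 and $20735.3; elsewhere both bids give the same outcome.
$15463.7: truthful payoff $0, deviation payoff −$4917.6 → loss $4917.6.
$20455.2: truthful payoff $0, deviation payoff −$9909.1 → loss $9909.1.
$24319: outcomes coincide → loss $0.
$1083: outcomes coincide → loss $0.
Total loss = $4917.6 + $9909.1 = $14826.7.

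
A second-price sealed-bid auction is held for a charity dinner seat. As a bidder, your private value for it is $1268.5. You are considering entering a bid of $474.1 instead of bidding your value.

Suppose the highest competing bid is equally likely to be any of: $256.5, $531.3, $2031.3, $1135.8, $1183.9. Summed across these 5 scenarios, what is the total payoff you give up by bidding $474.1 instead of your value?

$954.5

The deviation costs you only when the competing bid falls strictly between $474.1 and $1268.5; elsewhere both bids give the same outcome.
$256.5: outcomes coincide → loss $0.
$531.3: truthful payoff $737.2, deviation payoff $0 → loss $737.2.
$2031.3: outcomes coincide → loss $0.
$1135.8: truthful payoff $132.7, deviation payoff $0 → loss $132.7.
$1183.9: truthful payoff $84.6, deviation payoff $0 → loss $84.6.
Total loss = $737.2 + $132.7 + $84.6 = $954.5.
Because the price is fixed by the runner-up's bid, deviating from your value can only change a good outcome into a bad one — never the reverse.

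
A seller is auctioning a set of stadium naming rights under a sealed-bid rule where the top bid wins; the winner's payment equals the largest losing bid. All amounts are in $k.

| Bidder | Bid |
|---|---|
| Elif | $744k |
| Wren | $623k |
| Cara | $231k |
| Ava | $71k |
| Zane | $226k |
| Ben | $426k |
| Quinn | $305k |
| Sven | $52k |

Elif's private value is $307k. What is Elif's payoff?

−$316k

Highest bid: Elif at $744k, so Elif wins.
Second-highest bid: Wren at $623k — that is the price the winner pays.
Elif's payoff = value − price = $307k − $623k = −$316k.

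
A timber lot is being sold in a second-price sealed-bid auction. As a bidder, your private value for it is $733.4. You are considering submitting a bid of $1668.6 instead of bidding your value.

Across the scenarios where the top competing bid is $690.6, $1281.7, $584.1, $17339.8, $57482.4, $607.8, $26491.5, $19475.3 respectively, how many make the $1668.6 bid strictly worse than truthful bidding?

The deviation hurts exactly when the highest competing bid lies strictly between $733.4 and $1668.6 — overbidding then wins at a price above your value.
$690.6: below both → same outcome either way.
$1281.7: inside the interval → strictly worse (loss $548.3).
$584.1: below both → same outcome either way.
$17339.8: above both → same outcome either way.
$57482.4: above both → same outcome either way.
$607.8: below both → same outcome either way.
$26491.5: above both → same outcome either way.
$19475.3: above both → same outcome either way.
Count: 1.

1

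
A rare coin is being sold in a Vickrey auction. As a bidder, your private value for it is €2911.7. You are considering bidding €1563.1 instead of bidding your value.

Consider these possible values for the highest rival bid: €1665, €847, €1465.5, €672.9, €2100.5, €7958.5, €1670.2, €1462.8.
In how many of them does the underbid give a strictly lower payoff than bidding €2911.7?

The deviation hurts exactly when the highest competing bid lies strictly between €1563.1 and €2911.7 — underbidding then forfeits a profitable win.
€1665: inside the interval → strictly worse (loss €1246.7).
€847: below both → same outcome either way.
€1465.5: below both → same outcome either way.
€672.9: below both → same outcome either way.
€2100.5: inside the interval → strictly worse (loss €811.2).
€7958.5: above both → same outcome either way.
€1670.2: inside the interval → strictly worse (loss €1241.5).
€1462.8: below both → same outcome either way.
Count: 3.

3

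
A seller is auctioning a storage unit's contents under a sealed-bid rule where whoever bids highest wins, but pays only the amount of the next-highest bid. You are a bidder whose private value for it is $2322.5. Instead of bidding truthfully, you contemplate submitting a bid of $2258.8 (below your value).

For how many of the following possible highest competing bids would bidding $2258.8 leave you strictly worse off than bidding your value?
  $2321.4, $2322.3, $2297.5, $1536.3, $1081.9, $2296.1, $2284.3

5

The deviation hurts exactly when the highest competing bid lies strictly between $2258.8 and $2322.5 — underbidding then forfeits a profitable win.
$2321.4: inside the interval → strictly worse (loss $1.1).
$2322.3: inside the interval → strictly worse (loss $0.2).
$2297.5: inside the interval → strictly worse (loss $25).
$1536.3: below both → same outcome either way.
$1081.9: below both → same outcome either way.
$2296.1: inside the interval → strictly worse (loss $26.4).
$2284.3: inside the interval → strictly worse (loss $38.2).
Count: 5.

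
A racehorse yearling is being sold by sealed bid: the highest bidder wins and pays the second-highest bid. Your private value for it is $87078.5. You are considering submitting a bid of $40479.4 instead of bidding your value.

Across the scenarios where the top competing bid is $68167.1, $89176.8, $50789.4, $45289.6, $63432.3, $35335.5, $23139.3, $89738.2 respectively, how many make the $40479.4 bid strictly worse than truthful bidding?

The deviation hurts exactly when the highest competing bid lies strictly between $40479.4 and $87078.5 — underbidding then forfeits a profitable win.
$68167.1: inside the interval → strictly worse (loss $18911.4).
$89176.8: above both → same outcome either way.
$50789.4: inside the interval → strictly worse (loss $36289.1).
$45289.6: inside the interval → strictly worse (loss $41788.9).
$63432.3: inside the interval → strictly worse (loss $23646.2).
$35335.5: below both → same outcome either way.
$23139.3: below both → same outcome either way.
$89738.2: above both → same outcome either way.
Count: 4.

4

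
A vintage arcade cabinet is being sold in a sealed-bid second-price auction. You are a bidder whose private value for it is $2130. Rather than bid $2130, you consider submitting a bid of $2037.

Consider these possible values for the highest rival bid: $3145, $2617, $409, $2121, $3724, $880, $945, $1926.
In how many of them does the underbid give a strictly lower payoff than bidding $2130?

1

The deviation hurts exactly when the highest competing bid lies strictly between $2037 and $2130 — underbidding then forfeits a profitable win.
$3145: above both → same outcome either way.
$2617: above both → same outcome either way.
$409: below both → same outcome either way.
$2121: inside the interval → strictly worse (loss $9).
$3724: above both → same outcome either way.
$880: below both → same outcome either way.
$945: below both → same outcome either way.
$1926: below both → same outcome either way.
Count: 1.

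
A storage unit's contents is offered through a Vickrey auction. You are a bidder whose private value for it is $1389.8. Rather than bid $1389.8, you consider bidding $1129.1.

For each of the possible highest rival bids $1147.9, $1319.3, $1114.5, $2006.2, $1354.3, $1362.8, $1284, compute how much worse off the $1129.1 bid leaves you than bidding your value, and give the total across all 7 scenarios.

$480.7

The deviation costs you only when the competing bid falls strictly between $1129.1 and $1389.8; elsewhere both bids give the same outcome.
$1147.9: truthful payoff $241.9, deviation payoff $0 → loss $241.9.
$1319.3: truthful payoff $70.5, deviation payoff $0 → loss $70.5.
$1114.5: outcomes coincide → loss $0.
$2006.2: outcomes coincide → loss $0.
$1354.3: truthful payoff $35.5, deviation payoff $0 → loss $35.5.
$1362.8: truthful payoff $27, deviation payoff $0 → loss $27.
$1284: truthful payoff $105.8, deviation payoff $0 → loss $105.8.
Total loss = $241.9 + $70.5 + $35.5 + $27 + $105.8 = $480.7.
In a second-price auction your bid sets only whether you win, not what you pay, so bidding your true value is weakly dominant.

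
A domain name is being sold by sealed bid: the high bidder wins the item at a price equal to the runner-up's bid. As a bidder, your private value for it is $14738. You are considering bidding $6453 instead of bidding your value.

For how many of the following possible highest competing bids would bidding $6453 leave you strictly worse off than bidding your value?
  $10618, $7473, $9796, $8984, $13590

The deviation hurts exactly when the highest competing bid lies strictly between $6453 and $14738 — underbidding then forfeits a profitable win.
$10618: inside the interval → strictly worse (loss $4120).
$7473: inside the interval → strictly worse (loss $7265).
$9796: inside the interval → strictly worse (loss $4942).
$8984: inside the interval → strictly worse (loss $5754).
$13590: inside the interval → strictly worse (loss $1148).
Count: 5.

5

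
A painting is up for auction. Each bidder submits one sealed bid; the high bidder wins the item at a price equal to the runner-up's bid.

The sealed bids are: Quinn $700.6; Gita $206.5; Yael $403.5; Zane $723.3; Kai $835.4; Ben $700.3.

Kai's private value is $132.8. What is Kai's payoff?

−$590.5

Highest bid: Kai at $835.4, so Kai wins.
Second-highest bid: Zane at $723.3 — that is the price the winner pays.
Kai's payoff = value − price = $132.8 − $723.3 = −$590.5.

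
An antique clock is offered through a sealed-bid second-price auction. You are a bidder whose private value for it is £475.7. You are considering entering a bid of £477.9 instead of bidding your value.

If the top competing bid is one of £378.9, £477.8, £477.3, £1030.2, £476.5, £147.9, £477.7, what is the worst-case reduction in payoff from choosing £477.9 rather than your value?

£378.9: same outcome either way → loss £0.
£477.8: truthful gives £0, deviation gives −£2.1 → loss £2.1.
£477.3: truthful gives £0, deviation gives −£1.6 → loss £1.6.
£1030.2: same outcome either way → loss £0.
£476.5: truthful gives £0, deviation gives −£0.8 → loss £0.8.
£147.9: same outcome either way → loss £0.
£477.7: truthful gives £0, deviation gives −£2 → loss £2.
Maximum loss: £2.1.

£2.1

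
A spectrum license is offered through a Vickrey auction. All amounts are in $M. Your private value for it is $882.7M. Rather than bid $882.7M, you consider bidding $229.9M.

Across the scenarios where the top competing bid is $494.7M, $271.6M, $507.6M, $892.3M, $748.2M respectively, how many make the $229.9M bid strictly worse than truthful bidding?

4

The deviation hurts exactly when the highest competing bid lies strictly between $229.9M and $882.7M — underbidding then forfeits a profitable win.
$494.7M: inside the interval → strictly worse (loss $388M).
$271.6M: inside the interval → strictly worse (loss $611.1M).
$507.6M: inside the interval → strictly worse (loss $375.1M).
$892.3M: above both → same outcome either way.
$748.2M: inside the interval → strictly worse (loss $134.5M).
Count: 4.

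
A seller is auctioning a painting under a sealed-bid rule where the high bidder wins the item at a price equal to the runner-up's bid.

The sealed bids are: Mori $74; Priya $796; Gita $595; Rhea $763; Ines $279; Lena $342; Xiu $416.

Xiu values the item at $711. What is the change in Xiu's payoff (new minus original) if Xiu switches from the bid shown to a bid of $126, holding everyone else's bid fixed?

The highest bid among the other bidders is $796; Xiu's bid doesn't change that.
Original bid $416: Xiu is not highest (top rival bid is $796); payoff $0.
Alternative bid $126: Xiu is not highest (top rival bid is $796); payoff $0.
Change in payoff = $0 − ($0) = $0.

$0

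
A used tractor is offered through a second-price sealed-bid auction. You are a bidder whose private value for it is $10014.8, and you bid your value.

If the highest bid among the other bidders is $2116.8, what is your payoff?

Your bid $10014.8 exceeds the highest competing bid $2116.8, so you win.
In a second-price auction the winner pays the second-highest bid, $2116.8.
Payoff = value − price = $10014.8 − $2116.8 = $7898.

$7898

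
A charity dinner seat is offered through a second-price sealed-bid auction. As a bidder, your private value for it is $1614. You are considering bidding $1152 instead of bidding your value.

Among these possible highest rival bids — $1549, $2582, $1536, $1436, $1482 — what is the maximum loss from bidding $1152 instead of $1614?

$1549: truthful gives $65, deviation gives $0 → loss $65.
$2582: same outcome either way → loss $0.
$1536: truthful gives $78, deviation gives $0 → loss $78.
$1436: truthful gives $178, deviation gives $0 → loss $178.
$1482: truthful gives $132, deviation gives $0 → loss $132.
Maximum loss: $178.

$178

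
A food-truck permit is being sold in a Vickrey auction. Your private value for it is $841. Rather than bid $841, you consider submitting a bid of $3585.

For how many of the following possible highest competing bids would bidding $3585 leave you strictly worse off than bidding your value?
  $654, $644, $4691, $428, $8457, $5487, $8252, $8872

The deviation hurts exactly when the highest competing bid lies strictly between $841 and $3585 — overbidding then wins at a price above your value.
$654: below both → same outcome either way.
$644: below both → same outcome either way.
$4691: above both → same outcome either way.
$428: below both → same outcome either way.
$8457: above both → same outcome either way.
$5487: above both → same outcome either way.
$8252: above both → same outcome either way.
$8872: above both → same outcome either way.
Count: 0.

0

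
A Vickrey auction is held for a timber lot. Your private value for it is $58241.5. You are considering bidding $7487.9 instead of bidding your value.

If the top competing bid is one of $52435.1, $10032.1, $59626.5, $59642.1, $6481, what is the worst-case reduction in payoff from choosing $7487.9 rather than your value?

$52435.1: truthful gives $5806.4, deviation gives $0 → loss $5806.4.
$10032.1: truthful gives $48209.4, deviation gives $0 → loss $48209.4.
$59626.5: same outcome either way → loss $0.
$59642.1: same outcome either way → loss $0.
$6481: same outcome either way → loss $0.
Maximum loss: $48209.4.

$48209.4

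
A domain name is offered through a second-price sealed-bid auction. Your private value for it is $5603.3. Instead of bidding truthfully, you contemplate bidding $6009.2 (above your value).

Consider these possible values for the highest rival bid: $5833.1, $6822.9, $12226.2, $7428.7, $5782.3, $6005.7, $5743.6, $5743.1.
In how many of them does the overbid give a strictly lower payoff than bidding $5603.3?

5

The deviation hurts exactly when the highest competing bid lies strictly between $5603.3 and $6009.2 — overbidding then wins at a price above your value.
$5833.1: inside the interval → strictly worse (loss $229.8).
$6822.9: above both → same outcome either way.
$12226.2: above both → same outcome either way.
$7428.7: above both → same outcome either way.
$5782.3: inside the interval → strictly worse (loss $179).
$6005.7: inside the interval → strictly worse (loss $402.4).
$5743.6: inside the interval → strictly worse (loss $140.3).
$5743.1: inside the interval → strictly worse (loss $139.8).
Count: 5.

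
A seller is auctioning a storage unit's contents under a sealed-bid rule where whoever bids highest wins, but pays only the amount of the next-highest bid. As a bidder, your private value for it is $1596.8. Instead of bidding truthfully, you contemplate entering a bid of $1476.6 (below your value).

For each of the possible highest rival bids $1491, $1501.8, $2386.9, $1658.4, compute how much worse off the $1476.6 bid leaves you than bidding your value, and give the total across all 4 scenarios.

The deviation costs you only when the competing bid falls strictly between $1476.6 and $1596.8; elsewhere both bids give the same outcome.
$1491: truthful payoff $105.8, deviation payoff $0 → loss $105.8.
$1501.8: truthful payoff $95, deviation payoff $0 → loss $95.
$2386.9: outcomes coincide → loss $0.
$1658.4: outcomes coincide → loss $0.
Total loss = $105.8 + $95 = $200.8.

$200.8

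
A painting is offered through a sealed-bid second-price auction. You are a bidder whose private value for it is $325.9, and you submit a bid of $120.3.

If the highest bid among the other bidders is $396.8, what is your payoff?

$0

Your bid $120.3 is below the highest competing bid $396.8, so you lose.
A losing bidder pays nothing and receives nothing: payoff = $0.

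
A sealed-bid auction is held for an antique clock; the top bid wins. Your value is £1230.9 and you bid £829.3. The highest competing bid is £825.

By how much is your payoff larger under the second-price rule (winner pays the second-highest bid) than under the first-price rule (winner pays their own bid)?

£4.3

You have the highest bid, so you win under either rule.
Second-price: pay £825 → payoff £405.9.
First-price: pay your own bid £829.3 → payoff £401.6.
Difference = £405.9 − (£401.6) = £4.3.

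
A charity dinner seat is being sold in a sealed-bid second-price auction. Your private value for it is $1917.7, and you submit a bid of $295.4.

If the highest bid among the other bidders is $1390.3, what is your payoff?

Your bid $295.4 is below the highest competing bid $1390.3, so you lose.
A losing bidder pays nothing and receives nothing: payoff = $0.

$0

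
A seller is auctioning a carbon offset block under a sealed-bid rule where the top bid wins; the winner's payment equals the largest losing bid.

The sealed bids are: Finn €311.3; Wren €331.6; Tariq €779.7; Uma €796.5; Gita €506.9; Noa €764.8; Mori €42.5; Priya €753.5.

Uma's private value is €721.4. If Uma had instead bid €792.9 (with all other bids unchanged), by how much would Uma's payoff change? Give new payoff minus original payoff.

The highest bid among the other bidders is €779.7; Uma's bid doesn't change that.
Original bid €796.5: Uma is highest, pays the top rival bid €779.7; payoff €721.4 − €779.7 = −€58.3.
Alternative bid €792.9: Uma is highest, pays the top rival bid €779.7; payoff €721.4 − €779.7 = −€58.3.
Change in payoff = −€58.3 − (−€58.3) = €0.

€0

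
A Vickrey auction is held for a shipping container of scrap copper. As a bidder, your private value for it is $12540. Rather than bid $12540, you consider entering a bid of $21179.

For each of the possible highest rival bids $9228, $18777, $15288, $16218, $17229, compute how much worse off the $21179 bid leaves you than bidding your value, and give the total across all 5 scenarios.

The deviation costs you only when the competing bid falls strictly between $12540 and $21179; elsewhere both bids give the same outcome.
$9228: outcomes coincide → loss $0.
$18777: truthful payoff $0, deviation payoff −$6237 → loss $6237.
$15288: truthful payoff $0, deviation payoff −$2748 → loss $2748.
$16218: truthful payoff $0, deviation payoff −$3678 → loss $3678.
$17229: truthful payoff $0, deviation payoff −$4689 → loss $4689.
Total loss = $6237 + $2748 + $3678 + $4689 = $17352.

$17352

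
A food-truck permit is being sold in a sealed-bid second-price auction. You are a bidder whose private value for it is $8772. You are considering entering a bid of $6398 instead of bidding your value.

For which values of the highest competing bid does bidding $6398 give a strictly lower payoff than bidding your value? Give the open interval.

($6398, $8772)

If the competing bid is below $6398, both bids win at the same price — no difference.
If it is above $8772, both bids lose — no difference.
If it lies strictly between $6398 and $8772, bidding your value wins at a price below your value (positive payoff) while bidding $6398 loses (payoff 0).
So the deviation strictly hurts on the open interval ($6398, $8772).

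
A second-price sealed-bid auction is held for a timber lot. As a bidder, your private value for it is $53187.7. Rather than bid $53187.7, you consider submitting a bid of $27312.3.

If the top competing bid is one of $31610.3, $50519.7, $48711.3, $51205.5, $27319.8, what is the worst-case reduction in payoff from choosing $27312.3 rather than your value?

$25867.9

$31610.3: truthful gives $21577.4, deviation gives $0 → loss $21577.4.
$50519.7: truthful gives $2668, deviation gives $0 → loss $2668.
$48711.3: truthful gives $4476.4, deviation gives $0 → loss $4476.4.
$51205.5: truthful gives $1982.2, deviation gives $0 → loss $1982.2.
$27319.8: truthful gives $25867.9, deviation gives $0 → loss $25867.9.
Maximum loss: $25867.9.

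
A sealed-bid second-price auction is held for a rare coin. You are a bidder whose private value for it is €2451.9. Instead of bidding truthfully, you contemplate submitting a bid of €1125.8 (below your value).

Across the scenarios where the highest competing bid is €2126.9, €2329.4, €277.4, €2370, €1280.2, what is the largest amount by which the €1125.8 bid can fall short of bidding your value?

€1171.7

€2126.9: truthful gives €325, deviation gives €0 → loss €325.
€2329.4: truthful gives €122.5, deviation gives €0 → loss €122.5.
€277.4: same outcome either way → loss €0.
€2370: truthful gives €81.9, deviation gives €0 → loss €81.9.
€1280.2: truthful gives €1171.7, deviation gives €0 → loss €1171.7.
Maximum loss: €1171.7.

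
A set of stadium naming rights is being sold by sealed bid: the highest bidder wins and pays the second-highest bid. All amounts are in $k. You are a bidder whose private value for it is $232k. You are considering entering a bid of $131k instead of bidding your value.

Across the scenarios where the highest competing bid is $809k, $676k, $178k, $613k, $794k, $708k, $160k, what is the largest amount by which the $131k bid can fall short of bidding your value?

$809k: same outcome either way → loss $0k.
$676k: same outcome either way → loss $0k.
$178k: truthful gives $54k, deviation gives $0k → loss $54k.
$613k: same outcome either way → loss $0k.
$794k: same outcome either way → loss $0k.
$708k: same outcome either way → loss $0k.
$160k: truthful gives $72k, deviation gives $0k → loss $72k.
Maximum loss: $72k.

$72k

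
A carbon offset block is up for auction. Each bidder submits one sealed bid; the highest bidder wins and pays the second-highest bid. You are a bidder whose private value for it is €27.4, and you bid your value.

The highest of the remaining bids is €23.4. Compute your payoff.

Your bid €27.4 exceeds the highest competing bid €23.4, so you win.
In a second-price auction the winner pays the second-highest bid, €23.4.
Payoff = value − price = €27.4 − €23.4 = €4.

€4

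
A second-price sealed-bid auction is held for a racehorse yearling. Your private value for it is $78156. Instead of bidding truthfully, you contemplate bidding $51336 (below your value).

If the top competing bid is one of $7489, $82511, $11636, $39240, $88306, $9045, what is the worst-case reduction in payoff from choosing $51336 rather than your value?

$7489: same outcome either way → loss $0.
$82511: same outcome either way → loss $0.
$11636: same outcome either way → loss $0.
$39240: same outcome either way → loss $0.
$88306: same outcome either way → loss $0.
$9045: same outcome either way → loss $0.
Maximum loss: $0.

$0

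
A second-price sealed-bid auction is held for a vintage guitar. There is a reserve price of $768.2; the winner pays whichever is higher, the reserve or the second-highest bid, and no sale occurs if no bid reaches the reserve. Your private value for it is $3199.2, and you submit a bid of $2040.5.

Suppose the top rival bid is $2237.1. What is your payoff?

Your bid $2040.5 is below the highest competing bid $2237.1, so you lose. Payoff $0.

$0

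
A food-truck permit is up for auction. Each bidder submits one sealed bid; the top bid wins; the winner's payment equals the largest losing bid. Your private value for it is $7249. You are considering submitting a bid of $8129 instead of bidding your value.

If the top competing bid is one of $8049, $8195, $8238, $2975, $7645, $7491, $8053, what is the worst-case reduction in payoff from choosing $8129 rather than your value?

$804

$8049: truthful gives $0, deviation gives −$800 → loss $800.
$8195: same outcome either way → loss $0.
$8238: same outcome either way → loss $0.
$2975: same outcome either way → loss $0.
$7645: truthful gives $0, deviation gives −$396 → loss $396.
$7491: truthful gives $0, deviation gives −$242 → loss $242.
$8053: truthful gives $0, deviation gives −$804 → loss $804.
Maximum loss: $804.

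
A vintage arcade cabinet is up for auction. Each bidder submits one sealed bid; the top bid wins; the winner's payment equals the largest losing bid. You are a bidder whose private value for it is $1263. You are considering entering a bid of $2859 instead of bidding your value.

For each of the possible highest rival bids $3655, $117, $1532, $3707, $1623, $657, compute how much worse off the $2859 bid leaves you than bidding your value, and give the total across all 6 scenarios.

The deviation costs you only when the competing bid falls strictly between $1263 and $2859; elsewhere both bids give the same outcome.
$3655: outcomes coincide → loss $0.
$117: outcomes coincide → loss $0.
$1532: truthful payoff $0, deviation payoff −$269 → loss $269.
$3707: outcomes coincide → loss $0.
$1623: truthful payoff $0, deviation payoff −$360 → loss $360.
$657: outcomes coincide → loss $0.
Total loss = $269 + $360 = $629.

$629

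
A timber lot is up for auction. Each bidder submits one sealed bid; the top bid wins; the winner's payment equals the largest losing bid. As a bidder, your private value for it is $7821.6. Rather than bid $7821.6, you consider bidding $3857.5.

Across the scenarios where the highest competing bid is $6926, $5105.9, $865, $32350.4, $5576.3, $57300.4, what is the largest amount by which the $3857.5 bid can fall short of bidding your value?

$2715.7

$6926: truthful gives $895.6, deviation gives $0 → loss $895.6.
$5105.9: truthful gives $2715.7, deviation gives $0 → loss $2715.7.
$865: same outcome either way → loss $0.
$32350.4: same outcome either way → loss $0.
$5576.3: truthful gives $2245.3, deviation gives $0 → loss $2245.3.
$57300.4: same outcome either way → loss $0.
Maximum loss: $2715.7.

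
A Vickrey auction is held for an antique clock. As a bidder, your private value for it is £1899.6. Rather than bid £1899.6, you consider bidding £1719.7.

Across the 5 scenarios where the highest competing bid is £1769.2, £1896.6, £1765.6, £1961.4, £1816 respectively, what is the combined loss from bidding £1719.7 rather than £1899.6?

£351

The deviation costs you only when the competing bid falls strictly between £1719.7 and £1899.6; elsewhere both bids give the same outcome.
£1769.2: truthful payoff £130.4, deviation payoff £0 → loss £130.4.
£1896.6: truthful payoff £3, deviation payoff £0 → loss £3.
£1765.6: truthful payoff £134, deviation payoff £0 → loss £134.
£1961.4: outcomes coincide → loss £0.
£1816: truthful payoff £83.6, deviation payoff £0 → loss £83.6.
Total loss = £130.4 + £3 + £134 + £83.6 = £351.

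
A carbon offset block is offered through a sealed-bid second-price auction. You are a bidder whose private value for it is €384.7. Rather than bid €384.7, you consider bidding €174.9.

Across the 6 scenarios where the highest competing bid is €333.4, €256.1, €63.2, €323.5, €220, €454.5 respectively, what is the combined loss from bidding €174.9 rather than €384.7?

€405.8

The deviation costs you only when the competing bid falls strictly between €174.9 and €384.7; elsewhere both bids give the same outcome.
€333.4: truthful payoff €51.3, deviation payoff €0 → loss €51.3.
€256.1: truthful payoff €128.6, deviation payoff €0 → loss €128.6.
€63.2: outcomes coincide → loss €0.
€323.5: truthful payoff €61.2, deviation payoff €0 → loss €61.2.
€220: truthful payoff €164.7, deviation payoff €0 → loss €164.7.
€454.5: outcomes coincide → loss €0.
Total loss = €51.3 + €128.6 + €61.2 + €164.7 = €405.8.
Because the price is fixed by the runner-up's bid, deviating from your value can only change a good outcome into a bad one — never the reverse.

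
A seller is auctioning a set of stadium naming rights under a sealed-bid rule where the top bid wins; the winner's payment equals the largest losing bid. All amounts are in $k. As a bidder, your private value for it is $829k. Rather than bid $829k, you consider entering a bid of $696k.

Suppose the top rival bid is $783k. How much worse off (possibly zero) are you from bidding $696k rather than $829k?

$46k

Bidding your value $829k: you win (since $829k > $783k) and pay $783k. Payoff $46k.
Bidding $696k: you lose. Payoff $0k.
The competing bid $783k lies between your shaded bid and your value, so underbidding forfeits an item you could have won at a profitable price.
Loss from deviating = $46k − ($0k) = $46k.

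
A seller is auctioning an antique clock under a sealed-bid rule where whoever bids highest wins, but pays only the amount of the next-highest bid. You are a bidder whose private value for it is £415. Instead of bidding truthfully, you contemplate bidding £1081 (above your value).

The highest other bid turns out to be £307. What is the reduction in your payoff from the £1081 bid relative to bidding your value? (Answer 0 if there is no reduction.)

£0

Bidding your value £415: you win (since £415 > £307) and pay £307. Payoff £108.
Bidding £1081: you win and pay £307. Payoff £415 − £307 = £108.
Difference = £108 − £108 = £0; both bids lead to the same outcome because the competing bid is below both your value and your alternative bid.
In a second-price auction your bid sets only whether you win, not what you pay, so bidding your true value is weakly dominant.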